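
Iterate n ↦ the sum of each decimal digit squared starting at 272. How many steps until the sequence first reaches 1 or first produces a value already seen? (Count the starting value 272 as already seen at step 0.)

272 → 2² + 7² + 2² = 57
57 → 5² + 7² = 74
74 → 7² + 4² = 65
65 → 6² + 5² = 61
61 → 6² + 1² = 37
37 → 3² + 7² = 58
58 → 5² + 8² = 89
89 → 8² + 9² = 145
145 → 1² + 4² + 5² = 42
42 → 4² + 2² = 20
20 → 2² + 0² = 4
4 → 4² = 16
16 → 1² + 6² = 37  — 37 repeats.
That took 13 steps.

13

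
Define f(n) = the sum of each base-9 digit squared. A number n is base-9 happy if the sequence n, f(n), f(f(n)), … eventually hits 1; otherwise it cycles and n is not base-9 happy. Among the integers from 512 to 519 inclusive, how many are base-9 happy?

1

512: 512 → 104 → 30 → 18 → 4 → 16 → 50 → 50  — not base-9 happy
513: 513 → 45 → 25 → 53 → 89 → 65 → 53  — not base-9 happy
514: 514 → 46 → 26 → 68 → 74 → 68  — not base-9 happy
515: 515 → 49 → 41 → 41  — not base-9 happy
516: 516 → 54 → 36 → 16 → 50 → 50  — not base-9 happy
517: 517 → 61 → 85 → 17 → 65 → 53 → 89 → 65  — not base-9 happy
518: 518 → 70 → 98 → 66 → 58 → 52 → 74 → 68 → 74  — not base-9 happy
519: 519 → 81 → 1  — base-9 happy
base-9 happy: 519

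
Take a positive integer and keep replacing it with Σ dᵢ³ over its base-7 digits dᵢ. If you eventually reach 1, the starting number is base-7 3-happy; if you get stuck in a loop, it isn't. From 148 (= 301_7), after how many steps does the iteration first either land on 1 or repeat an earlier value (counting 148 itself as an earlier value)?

148 = (3,0,1)_7 → 28
28 = (4,0)_7 → 64
64 = (1,2,1)_7 → 10
10 = (1,3)_7 → 28  — 28 repeats.
That took 4 steps.

4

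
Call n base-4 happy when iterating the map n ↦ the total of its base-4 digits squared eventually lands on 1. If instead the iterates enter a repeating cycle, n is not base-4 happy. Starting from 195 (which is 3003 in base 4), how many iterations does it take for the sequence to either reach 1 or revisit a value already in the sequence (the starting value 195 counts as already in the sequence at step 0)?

5

195 = (3,0,0,3)_4 → 3² + 0² + 0² + 3² = 9 + 0 + 0 + 9 = 18
18 = (1,0,2)_4 → 1² + 0² + 2² = 1 + 0 + 4 = 5
5 = (1,1)_4 → 1² + 1² = 1 + 1 = 2
2 = (2)_4 → 2² = 4
4 = (1,0)_4 → 1² + 0² = 1 + 0 = 1  — reached 1.
That took 5 steps.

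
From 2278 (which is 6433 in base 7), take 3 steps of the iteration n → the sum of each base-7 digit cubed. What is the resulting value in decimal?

100

2278 = (6,4,3,3)_7 → 334
334 = (6,5,5)_7 → 466
466 = (1,2,3,4)_7 → 100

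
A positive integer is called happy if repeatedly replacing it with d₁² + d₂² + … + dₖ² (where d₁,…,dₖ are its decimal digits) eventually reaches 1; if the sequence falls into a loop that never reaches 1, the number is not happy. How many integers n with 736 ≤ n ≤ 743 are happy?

2

736: 736 → 94 → 97 → 130 → 10 → 1  — happy
737: 737 → 107 → 50 → 25 → 29 → 85 → 89 → 145 → 42 → 20 → 4 → 16 → 37 → 58 → 89  — not happy
738: 738 → 122 → 9 → 81 → 65 → 61 → 37 → 58 → 89 → 145 → 42 → 20 → 4 → 16 → 37  — not happy
739: 739 → 139 → 91 → 82 → 68 → 100 → 1  — happy
740: 740 → 65 → 61 → 37 → 58 → 89 → 145 → 42 → 20 → 4 → 16 → 37  — not happy
741: 741 → 66 → 72 → 53 → 34 → 25 → 29 → 85 → 89 → 145 → 42 → 20 → 4 → 16 → 37 → 58 → 89  — not happy
742: 742 → 69 → 117 → 51 → 26 → 40 → 16 → 37 → 58 → 89 → 145 → 42 → 20 → 4 → 16  — not happy
743: 743 → 74 → 65 → 61 → 37 → 58 → 89 → 145 → 42 → 20 → 4 → 16 → 37  — not happy
happy: 736, 739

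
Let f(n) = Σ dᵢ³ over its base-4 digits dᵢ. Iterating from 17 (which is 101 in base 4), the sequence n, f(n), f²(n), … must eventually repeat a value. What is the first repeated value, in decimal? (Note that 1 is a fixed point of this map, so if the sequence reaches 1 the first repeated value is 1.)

17 = (1,0,1)_4 → 1³ + 0³ + 1³ = 1 + 0 + 1 = 2
2 = (2)_4 → 2³ = 8
8 = (2,0)_4 → 2³ + 0³ = 8 + 0 = 8  — 8 already appeared earlier.

8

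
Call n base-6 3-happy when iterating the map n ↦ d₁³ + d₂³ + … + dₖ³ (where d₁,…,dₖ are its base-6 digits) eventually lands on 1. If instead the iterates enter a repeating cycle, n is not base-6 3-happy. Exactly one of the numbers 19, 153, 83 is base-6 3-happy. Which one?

153

19: 19 → 28 → 128 → 62 → 73 → 9 → 28  — repeats 28 (not base-6 3-happy)
153: 153 → 92 → 43 → 3 → 27 → 91 → 36 → 1  — reaches 1 (base-6 3-happy)
83: 83 → 134 → 99 → 99  — repeats 99 (not base-6 3-happy)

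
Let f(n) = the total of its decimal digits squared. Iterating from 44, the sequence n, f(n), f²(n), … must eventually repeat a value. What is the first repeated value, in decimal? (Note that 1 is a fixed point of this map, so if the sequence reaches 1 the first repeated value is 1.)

1

44 → 4² + 4² = 16 + 16 = 32
32 → 3² + 2² = 9 + 4 = 13
13 → 1² + 3² = 1 + 9 = 10
10 → 1² + 0² = 1 + 0 = 1  — reached the fixed point 1.
1 → 1, so 1 is the first repeated value.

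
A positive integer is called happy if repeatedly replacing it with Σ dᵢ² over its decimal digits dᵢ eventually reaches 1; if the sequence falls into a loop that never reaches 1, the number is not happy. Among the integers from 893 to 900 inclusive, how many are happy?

893: 893 → 154 → 42 → 20 → 4 → 16 → 37 → 58 → 89 → 145 → 42  — not happy
894: 894 → 161 → 38 → 73 → 58 → 89 → 145 → 42 → 20 → 4 → 16 → 37 → 58  — not happy
895: 895 → 170 → 50 → 25 → 29 → 85 → 89 → 145 → 42 → 20 → 4 → 16 → 37 → 58 → 89  — not happy
896: 896 → 181 → 66 → 72 → 53 → 34 → 25 → 29 → 85 → 89 → 145 → 42 → 20 → 4 → 16 → 37 → 58 → 89  — not happy
897: 897 → 194 → 98 → 145 → 42 → 20 → 4 → 16 → 37 → 58 → 89 → 145  — not happy
898: 898 → 209 → 85 → 89 → 145 → 42 → 20 → 4 → 16 → 37 → 58 → 89  — not happy
899: 899 → 226 → 44 → 32 → 13 → 10 → 1  — happy
900: 900 → 81 → 65 → 61 → 37 → 58 → 89 → 145 → 42 → 20 → 4 → 16 → 37  — not happy
happy: 899

1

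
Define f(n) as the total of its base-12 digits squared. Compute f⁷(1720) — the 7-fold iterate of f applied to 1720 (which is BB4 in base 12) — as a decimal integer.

89

1720 = (11,11,4)_12 → 11² + 11² + 4² = 258
258 = (1,9,6)_12 → 1² + 9² + 6² = 118
118 = (9,10)_12 → 9² + 10² = 181
181 = (1,3,1)_12 → 1² + 3² + 1² = 11
11 = (11)_12 → 11² = 121
121 = (10,1)_12 → 10² + 1² = 101
101 = (8,5)_12 → 8² + 5² = 89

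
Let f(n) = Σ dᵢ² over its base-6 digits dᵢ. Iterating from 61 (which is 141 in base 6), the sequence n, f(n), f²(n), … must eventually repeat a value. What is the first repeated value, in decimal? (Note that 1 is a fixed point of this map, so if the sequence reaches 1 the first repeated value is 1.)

61 = (1,4,1)_6 → 18
18 = (3,0)_6 → 9
9 = (1,3)_6 → 10
10 = (1,4)_6 → 17
17 = (2,5)_6 → 29
29 = (4,5)_6 → 41
41 = (1,0,5)_6 → 26
26 = (4,2)_6 → 20
20 = (3,2)_6 → 13
13 = (2,1)_6 → 5
5 = (5)_6 → 25
25 = (4,1)_6 → 17  — 17 already appeared earlier.

17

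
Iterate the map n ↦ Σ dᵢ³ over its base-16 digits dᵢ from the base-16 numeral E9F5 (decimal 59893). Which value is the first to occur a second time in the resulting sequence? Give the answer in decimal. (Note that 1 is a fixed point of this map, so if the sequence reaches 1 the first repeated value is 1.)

2458

59893 = (14,9,15,5)_16 → 14³ + 9³ + 15³ + 5³ = 6973
6973 = (1,11,3,13)_16 → 1³ + 11³ + 3³ + 13³ = 3556
3556 = (13,14,4)_16 → 13³ + 14³ + 4³ = 5005
5005 = (1,3,8,13)_16 → 1³ + 3³ + 8³ + 13³ = 2737
2737 = (10,11,1)_16 → 10³ + 11³ + 1³ = 2332
2332 = (9,1,12)_16 → 9³ + 1³ + 12³ = 2458
2458 = (9,9,10)_16 → 9³ + 9³ + 10³ = 2458  — 2458 already appeared earlier.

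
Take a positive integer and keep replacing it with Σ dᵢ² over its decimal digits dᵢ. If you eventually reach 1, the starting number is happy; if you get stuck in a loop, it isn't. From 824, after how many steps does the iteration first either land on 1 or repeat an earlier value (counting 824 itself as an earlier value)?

824 → 8² + 2² + 4² = 84
84 → 8² + 4² = 80
80 → 8² + 0² = 64
64 → 6² + 4² = 52
52 → 5² + 2² = 29
29 → 2² + 9² = 85
85 → 8² + 5² = 89
89 → 8² + 9² = 145
145 → 1² + 4² + 5² = 42
42 → 4² + 2² = 20
20 → 2² + 0² = 4
4 → 4² = 16
16 → 1² + 6² = 37
37 → 3² + 7² = 58
58 → 5² + 8² = 89  — 89 repeats.
That took 15 steps.

15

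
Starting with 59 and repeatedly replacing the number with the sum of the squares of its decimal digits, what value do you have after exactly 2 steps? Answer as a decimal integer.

59 → 5² + 9² = 25 + 81 = 106
106 → 1² + 0² + 6² = 1 + 0 + 36 = 37

37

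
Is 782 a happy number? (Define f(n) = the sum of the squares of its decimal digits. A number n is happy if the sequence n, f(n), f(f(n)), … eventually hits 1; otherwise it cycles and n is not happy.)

782 → 7² + 8² + 2² = 49 + 64 + 4 = 117
117 → 1² + 1² + 7² = 1 + 1 + 49 = 51
51 → 5² + 1² = 25 + 1 = 26
26 → 2² + 6² = 4 + 36 = 40
40 → 4² + 0² = 16 + 0 = 16
16 → 1² + 6² = 1 + 36 = 37
37 → 3² + 7² = 9 + 49 = 58
58 → 5² + 8² = 25 + 64 = 89
89 → 8² + 9² = 64 + 81 = 145
145 → 1² + 4² + 5² = 1 + 16 + 25 = 42
42 → 4² + 2² = 16 + 4 = 20
20 → 2² + 0² = 4 + 0 = 4
4 → 4² = 16  — 16 already seen; the sequence cycles without reaching 1.

not happy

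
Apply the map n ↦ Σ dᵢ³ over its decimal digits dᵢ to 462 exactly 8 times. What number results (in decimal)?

351

462 → 288
288 → 1032
1032 → 36
36 → 243
243 → 99
99 → 1458
1458 → 702
702 → 351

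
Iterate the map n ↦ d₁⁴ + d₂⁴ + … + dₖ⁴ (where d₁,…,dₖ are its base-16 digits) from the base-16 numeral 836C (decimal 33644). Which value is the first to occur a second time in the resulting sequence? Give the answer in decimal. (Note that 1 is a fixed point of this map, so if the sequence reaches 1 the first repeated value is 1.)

50707

33644 = (8,3,6,12)_16 → 8⁴ + 3⁴ + 6⁴ + 12⁴ = 26209
26209 = (6,6,6,1)_16 → 6⁴ + 6⁴ + 6⁴ + 1⁴ = 3889
3889 = (15,3,1)_16 → 15⁴ + 3⁴ + 1⁴ = 50707
50707 = (12,6,1,3)_16 → 12⁴ + 6⁴ + 1⁴ + 3⁴ = 22114
22114 = (5,6,6,2)_16 → 5⁴ + 6⁴ + 6⁴ + 2⁴ = 3233
3233 = (12,10,1)_16 → 12⁴ + 10⁴ + 1⁴ = 30737
30737 = (7,8,1,1)_16 → 7⁴ + 8⁴ + 1⁴ + 1⁴ = 6499
6499 = (1,9,6,3)_16 → 1⁴ + 9⁴ + 6⁴ + 3⁴ = 7939
7939 = (1,15,0,3)_16 → 1⁴ + 15⁴ + 0⁴ + 3⁴ = 50707  — 50707 already appeared earlier.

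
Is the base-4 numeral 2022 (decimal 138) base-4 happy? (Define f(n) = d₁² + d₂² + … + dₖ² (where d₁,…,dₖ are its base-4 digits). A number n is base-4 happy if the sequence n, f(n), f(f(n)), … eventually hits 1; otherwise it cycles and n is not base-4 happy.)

138 = (2,0,2,2)_4 → 12
12 = (3,0)_4 → 9
9 = (2,1)_4 → 5
5 = (1,1)_4 → 2
2 = (2)_4 → 4
4 = (1,0)_4 → 1  — reached 1.

base-4 happy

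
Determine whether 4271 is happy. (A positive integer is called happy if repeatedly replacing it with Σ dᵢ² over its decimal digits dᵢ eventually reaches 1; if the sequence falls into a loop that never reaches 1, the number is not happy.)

happy

4271 → 4² + 2² + 7² + 1² = 70
70 → 7² + 0² = 49
49 → 4² + 9² = 97
97 → 9² + 7² = 130
130 → 1² + 3² + 0² = 10
10 → 1² + 0² = 1  — reached 1.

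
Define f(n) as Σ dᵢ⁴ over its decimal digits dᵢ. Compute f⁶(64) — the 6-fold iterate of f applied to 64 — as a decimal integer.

64 → 6⁴ + 4⁴ = 1296 + 256 = 1552
1552 → 1⁴ + 5⁴ + 5⁴ + 2⁴ = 1 + 625 + 625 + 16 = 1267
1267 → 1⁴ + 2⁴ + 6⁴ + 7⁴ = 1 + 16 + 1296 + 2401 = 3714
3714 → 3⁴ + 7⁴ + 1⁴ + 4⁴ = 81 + 2401 + 1 + 256 = 2739
2739 → 2⁴ + 7⁴ + 3⁴ + 9⁴ = 16 + 2401 + 81 + 6561 = 9059
9059 → 9⁴ + 0⁴ + 5⁴ + 9⁴ = 6561 + 0 + 625 + 6561 = 13747

13747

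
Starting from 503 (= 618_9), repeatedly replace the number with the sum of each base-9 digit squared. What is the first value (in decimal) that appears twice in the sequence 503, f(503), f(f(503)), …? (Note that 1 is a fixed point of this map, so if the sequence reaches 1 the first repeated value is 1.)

1

503 = (6,1,8)_9 → 6² + 1² + 8² = 36 + 1 + 64 = 101
101 = (1,2,2)_9 → 1² + 2² + 2² = 1 + 4 + 4 = 9
9 = (1,0)_9 → 1² + 0² = 1 + 0 = 1  — reached the fixed point 1.
1 → 1, so 1 is the first repeated value.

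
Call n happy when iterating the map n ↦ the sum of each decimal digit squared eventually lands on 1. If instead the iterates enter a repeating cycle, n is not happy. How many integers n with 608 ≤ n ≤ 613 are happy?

608: 608 → 100 → 1  (reaches 1)
609: 609 → 117 → 51 → 26 → 40 → 16 → 37 → 58 → 89 → 145 → 42 → 20 → 4 → 16  (repeats 16)
610: 610 → 37 → 58 → 89 → 145 → 42 → 20 → 4 → 16 → 37  (repeats 37)
611: 611 → 38 → 73 → 58 → 89 → 145 → 42 → 20 → 4 → 16 → 37 → 58  (repeats 58)
612: 612 → 41 → 17 → 50 → 25 → 29 → 85 → 89 → 145 → 42 → 20 → 4 → 16 → 37 → 58 → 89  (repeats 89)
613: 613 → 46 → 52 → 29 → 85 → 89 → 145 → 42 → 20 → 4 → 16 → 37 → 58 → 89  (repeats 89)
happy: 608

1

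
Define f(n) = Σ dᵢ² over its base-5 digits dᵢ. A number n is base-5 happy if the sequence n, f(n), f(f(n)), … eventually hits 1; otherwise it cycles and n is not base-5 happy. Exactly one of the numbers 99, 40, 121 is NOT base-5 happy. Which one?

99: 99 → 41 → 11 → 5 → 1  — reaches 1 (base-5 happy)
40: 40 → 10 → 4 → 16 → 10  — repeats 10 (not base-5 happy)
121: 121 → 33 → 11 → 5 → 1  — reaches 1 (base-5 happy)

40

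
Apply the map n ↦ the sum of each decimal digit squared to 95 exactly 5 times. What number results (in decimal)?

95 → 9² + 5² = 106
106 → 1² + 0² + 6² = 37
37 → 3² + 7² = 58
58 → 5² + 8² = 89
89 → 8² + 9² = 145

145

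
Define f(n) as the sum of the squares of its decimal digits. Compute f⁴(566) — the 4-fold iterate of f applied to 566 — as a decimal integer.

1

566 → 5² + 6² + 6² = 97
97 → 9² + 7² = 130
130 → 1² + 3² + 0² = 10
10 → 1² + 0² = 1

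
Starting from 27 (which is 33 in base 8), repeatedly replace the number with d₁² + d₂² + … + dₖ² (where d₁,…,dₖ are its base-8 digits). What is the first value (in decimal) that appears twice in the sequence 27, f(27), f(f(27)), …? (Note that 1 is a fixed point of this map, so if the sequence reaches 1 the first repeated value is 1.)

27 = (3,3)_8 → 3² + 3² = 18
18 = (2,2)_8 → 2² + 2² = 8
8 = (1,0)_8 → 1² + 0² = 1  — reached the fixed point 1.
1 → 1, so 1 is the first repeated value.

1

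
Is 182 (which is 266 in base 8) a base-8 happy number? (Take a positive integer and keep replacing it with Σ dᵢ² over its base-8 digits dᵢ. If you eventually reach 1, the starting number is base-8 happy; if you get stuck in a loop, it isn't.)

base-8 happy

182 = (2,6,6)_8 → 2² + 6² + 6² = 76
76 = (1,1,4)_8 → 1² + 1² + 4² = 18
18 = (2,2)_8 → 2² + 2² = 8
8 = (1,0)_8 → 1² + 0² = 1  — reached 1.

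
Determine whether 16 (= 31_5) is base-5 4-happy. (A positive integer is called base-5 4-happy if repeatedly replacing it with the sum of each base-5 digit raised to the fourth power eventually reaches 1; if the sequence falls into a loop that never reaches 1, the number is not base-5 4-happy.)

16 = (3,1)_5 → 82
82 = (3,1,2)_5 → 98
98 = (3,4,3)_5 → 418
418 = (3,1,3,3)_5 → 244
244 = (1,4,3,4)_5 → 594
594 = (4,3,3,4)_5 → 674
674 = (1,0,1,4,4)_5 → 514
514 = (4,0,2,4)_5 → 528
528 = (4,1,0,3)_5 → 338
338 = (2,3,2,3)_5 → 194
194 = (1,2,3,4)_5 → 354
354 = (2,4,0,4)_5 → 528  — 528 already seen; the sequence cycles without reaching 1.

not base-5 4-happy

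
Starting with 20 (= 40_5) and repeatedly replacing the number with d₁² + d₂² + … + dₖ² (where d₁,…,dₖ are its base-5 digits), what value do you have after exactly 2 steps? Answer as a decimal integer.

20 = (4,0)_5 → 4² + 0² = 16
16 = (3,1)_5 → 3² + 1² = 10

10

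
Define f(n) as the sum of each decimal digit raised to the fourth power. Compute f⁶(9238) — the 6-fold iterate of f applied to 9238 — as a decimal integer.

964

9238 → 9⁴ + 2⁴ + 3⁴ + 8⁴ = 10754
10754 → 1⁴ + 0⁴ + 7⁴ + 5⁴ + 4⁴ = 3283
3283 → 3⁴ + 2⁴ + 8⁴ + 3⁴ = 4274
4274 → 4⁴ + 2⁴ + 7⁴ + 4⁴ = 2929
2929 → 2⁴ + 9⁴ + 2⁴ + 9⁴ = 13154
13154 → 1⁴ + 3⁴ + 1⁴ + 5⁴ + 4⁴ = 964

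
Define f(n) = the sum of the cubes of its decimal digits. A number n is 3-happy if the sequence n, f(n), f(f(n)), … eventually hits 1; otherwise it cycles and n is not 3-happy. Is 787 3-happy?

3-happy

787 → 7³ + 8³ + 7³ = 1198
1198 → 1³ + 1³ + 9³ + 8³ = 1243
1243 → 1³ + 2³ + 4³ + 3³ = 100
100 → 1³ + 0³ + 0³ = 1  — reached 1.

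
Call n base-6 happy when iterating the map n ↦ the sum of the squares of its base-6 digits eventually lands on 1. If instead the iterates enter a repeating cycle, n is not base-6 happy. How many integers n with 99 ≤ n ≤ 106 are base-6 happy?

1

99: 99 → 29 → 41 → 26 → 20 → 13 → 5 → 25 → 17 → 29  — not base-6 happy
100: 100 → 36 → 1  — base-6 happy
101: 101 → 45 → 11 → 26 → 20 → 13 → 5 → 25 → 17 → 29 → 41 → 26  — not base-6 happy
102: 102 → 29 → 41 → 26 → 20 → 13 → 5 → 25 → 17 → 29  — not base-6 happy
103: 103 → 30 → 25 → 17 → 29 → 41 → 26 → 20 → 13 → 5 → 25  — not base-6 happy
104: 104 → 33 → 34 → 41 → 26 → 20 → 13 → 5 → 25 → 17 → 29 → 41  — not base-6 happy
105: 105 → 38 → 5 → 25 → 17 → 29 → 41 → 26 → 20 → 13 → 5  — not base-6 happy
106: 106 → 45 → 11 → 26 → 20 → 13 → 5 → 25 → 17 → 29 → 41 → 26  — not base-6 happy
base-6 happy: 100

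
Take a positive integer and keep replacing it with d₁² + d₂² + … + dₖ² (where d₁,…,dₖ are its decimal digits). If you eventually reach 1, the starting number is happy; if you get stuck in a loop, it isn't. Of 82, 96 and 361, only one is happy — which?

82: 82 → 68 → 100 → 1  — reaches 1 (happy)
96: 96 → 117 → 51 → 26 → 40 → 16 → 37 → 58 → 89 → 145 → 42 → 20 → 4 → 16  — repeats 16 (not happy)
361: 361 → 46 → 52 → 29 → 85 → 89 → 145 → 42 → 20 → 4 → 16 → 37 → 58 → 89  — repeats 89 (not happy)

82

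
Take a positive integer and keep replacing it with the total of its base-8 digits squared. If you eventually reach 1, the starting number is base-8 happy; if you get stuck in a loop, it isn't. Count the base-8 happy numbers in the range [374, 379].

1

374: 374 → 97 → 18 → 8 → 1  (reaches 1)
375: 375 → 110 → 62 → 85 → 30 → 45 → 50 → 40 → 25 → 10 → 5 → 25  (repeats 25)
376: 376 → 74 → 6 → 36 → 32 → 16 → 4 → 16  (repeats 16)
377: 377 → 75 → 11 → 10 → 5 → 25 → 10  (repeats 10)
378: 378 → 78 → 38 → 52 → 52  (repeats 52)
379: 379 → 83 → 14 → 37 → 41 → 26 → 13 → 26  (repeats 26)
base-8 happy: 374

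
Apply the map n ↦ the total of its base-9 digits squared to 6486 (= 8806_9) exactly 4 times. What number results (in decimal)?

50

6486 = (8,8,0,6)_9 → 164
164 = (2,0,2)_9 → 8
8 = (8)_9 → 64
64 = (7,1)_9 → 50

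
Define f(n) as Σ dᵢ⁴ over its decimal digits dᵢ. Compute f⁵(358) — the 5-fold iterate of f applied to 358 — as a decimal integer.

358 → 3⁴ + 5⁴ + 8⁴ = 81 + 625 + 4096 = 4802
4802 → 4⁴ + 8⁴ + 0⁴ + 2⁴ = 256 + 4096 + 0 + 16 = 4368
4368 → 4⁴ + 3⁴ + 6⁴ + 8⁴ = 256 + 81 + 1296 + 4096 = 5729
5729 → 5⁴ + 7⁴ + 2⁴ + 9⁴ = 625 + 2401 + 16 + 6561 = 9603
9603 → 9⁴ + 6⁴ + 0⁴ + 3⁴ = 6561 + 1296 + 0 + 81 = 7938

7938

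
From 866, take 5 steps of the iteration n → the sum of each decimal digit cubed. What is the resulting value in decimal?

74

866 → 944
944 → 857
857 → 980
980 → 1241
1241 → 74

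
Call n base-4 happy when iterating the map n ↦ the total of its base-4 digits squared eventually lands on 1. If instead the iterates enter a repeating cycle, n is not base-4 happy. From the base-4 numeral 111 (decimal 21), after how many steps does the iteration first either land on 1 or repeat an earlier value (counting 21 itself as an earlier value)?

21 = (1,1,1)_4 → 1² + 1² + 1² = 1 + 1 + 1 = 3
3 = (3)_4 → 3² = 9
9 = (2,1)_4 → 2² + 1² = 4 + 1 = 5
5 = (1,1)_4 → 1² + 1² = 1 + 1 = 2
2 = (2)_4 → 2² = 4
4 = (1,0)_4 → 1² + 0² = 1 + 0 = 1  — reached 1.
That took 6 steps.

6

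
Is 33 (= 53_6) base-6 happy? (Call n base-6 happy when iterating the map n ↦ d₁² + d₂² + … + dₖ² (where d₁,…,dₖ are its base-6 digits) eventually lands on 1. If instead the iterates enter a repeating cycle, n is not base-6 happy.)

not base-6 happy

33 = (5,3)_6 → 5² + 3² = 25 + 9 = 34
34 = (5,4)_6 → 5² + 4² = 25 + 16 = 41
41 = (1,0,5)_6 → 1² + 0² + 5² = 1 + 0 + 25 = 26
26 = (4,2)_6 → 4² + 2² = 16 + 4 = 20
20 = (3,2)_6 → 3² + 2² = 9 + 4 = 13
13 = (2,1)_6 → 2² + 1² = 4 + 1 = 5
5 = (5)_6 → 5² = 25
25 = (4,1)_6 → 4² + 1² = 16 + 1 = 17
17 = (2,5)_6 → 2² + 5² = 4 + 25 = 29
29 = (4,5)_6 → 4² + 5² = 16 + 25 = 41  — 41 already seen; the sequence cycles without reaching 1.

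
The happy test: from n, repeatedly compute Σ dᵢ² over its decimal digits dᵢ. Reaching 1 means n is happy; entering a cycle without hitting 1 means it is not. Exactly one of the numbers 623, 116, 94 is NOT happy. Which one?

623: 623 → 49 → 97 → 130 → 10 → 1  — reaches 1 (happy)
116: 116 → 38 → 73 → 58 → 89 → 145 → 42 → 20 → 4 → 16 → 37 → 58  — repeats 58 (not happy)
94: 94 → 97 → 130 → 10 → 1  — reaches 1 (happy)

116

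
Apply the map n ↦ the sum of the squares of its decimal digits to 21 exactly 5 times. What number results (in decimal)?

89

21 → 2² + 1² = 4 + 1 = 5
5 → 5² = 25
25 → 2² + 5² = 4 + 25 = 29
29 → 2² + 9² = 4 + 81 = 85
85 → 8² + 5² = 64 + 25 = 89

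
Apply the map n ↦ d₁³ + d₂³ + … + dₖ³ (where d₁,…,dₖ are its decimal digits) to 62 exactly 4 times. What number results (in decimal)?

62 → 6³ + 2³ = 216 + 8 = 224
224 → 2³ + 2³ + 4³ = 8 + 8 + 64 = 80
80 → 8³ + 0³ = 512 + 0 = 512
512 → 5³ + 1³ + 2³ = 125 + 1 + 8 = 134

134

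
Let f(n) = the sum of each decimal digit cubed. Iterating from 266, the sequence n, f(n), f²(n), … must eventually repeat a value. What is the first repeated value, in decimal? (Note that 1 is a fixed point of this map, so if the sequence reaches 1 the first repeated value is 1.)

371

266 → 440
440 → 128
128 → 521
521 → 134
134 → 92
92 → 737
737 → 713
713 → 371
371 → 371  — 371 already appeared earlier.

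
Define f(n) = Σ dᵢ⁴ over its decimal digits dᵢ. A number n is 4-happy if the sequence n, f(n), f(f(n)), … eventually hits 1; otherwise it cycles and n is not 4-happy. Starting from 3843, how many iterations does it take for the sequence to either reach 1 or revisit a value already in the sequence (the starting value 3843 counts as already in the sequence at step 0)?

8

3843 → 3⁴ + 8⁴ + 4⁴ + 3⁴ = 81 + 4096 + 256 + 81 = 4514
4514 → 4⁴ + 5⁴ + 1⁴ + 4⁴ = 256 + 625 + 1 + 256 = 1138
1138 → 1⁴ + 1⁴ + 3⁴ + 8⁴ = 1 + 1 + 81 + 4096 = 4179
4179 → 4⁴ + 1⁴ + 7⁴ + 9⁴ = 256 + 1 + 2401 + 6561 = 9219
9219 → 9⁴ + 2⁴ + 1⁴ + 9⁴ = 6561 + 16 + 1 + 6561 = 13139
13139 → 1⁴ + 3⁴ + 1⁴ + 3⁴ + 9⁴ = 1 + 81 + 1 + 81 + 6561 = 6725
6725 → 6⁴ + 7⁴ + 2⁴ + 5⁴ = 1296 + 2401 + 16 + 625 = 4338
4338 → 4⁴ + 3⁴ + 3⁴ + 8⁴ = 256 + 81 + 81 + 4096 = 4514  — 4514 repeats.
That took 8 steps.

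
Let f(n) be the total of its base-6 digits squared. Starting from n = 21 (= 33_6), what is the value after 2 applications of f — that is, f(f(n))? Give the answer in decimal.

21 = (3,3)_6 → 3² + 3² = 9 + 9 = 18
18 = (3,0)_6 → 3² + 0² = 9 + 0 = 9

9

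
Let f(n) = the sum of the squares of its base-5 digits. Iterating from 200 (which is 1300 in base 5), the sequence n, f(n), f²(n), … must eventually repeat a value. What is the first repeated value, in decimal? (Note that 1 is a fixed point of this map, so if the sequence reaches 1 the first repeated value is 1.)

10

200 = (1,3,0,0)_5 → 1² + 3² + 0² + 0² = 1 + 9 + 0 + 0 = 10
10 = (2,0)_5 → 2² + 0² = 4 + 0 = 4
4 = (4)_5 → 4² = 16
16 = (3,1)_5 → 3² + 1² = 9 + 1 = 10  — 10 already appeared earlier.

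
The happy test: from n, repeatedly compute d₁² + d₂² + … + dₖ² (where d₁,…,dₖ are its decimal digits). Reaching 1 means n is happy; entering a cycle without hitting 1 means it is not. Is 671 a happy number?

671 → 6² + 7² + 1² = 86
86 → 8² + 6² = 100
100 → 1² + 0² + 0² = 1  — reached 1.

happy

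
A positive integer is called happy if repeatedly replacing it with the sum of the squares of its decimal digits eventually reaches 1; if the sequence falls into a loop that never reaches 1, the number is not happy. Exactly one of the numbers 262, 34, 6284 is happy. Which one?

262

262: 262 → 44 → 32 → 13 → 10 → 1  — reaches 1 (happy)
34: 34 → 25 → 29 → 85 → 89 → 145 → 42 → 20 → 4 → 16 → 37 → 58 → 89  — repeats 89 (not happy)
6284: 6284 → 120 → 5 → 25 → 29 → 85 → 89 → 145 → 42 → 20 → 4 → 16 → 37 → 58 → 89  — repeats 89 (not happy)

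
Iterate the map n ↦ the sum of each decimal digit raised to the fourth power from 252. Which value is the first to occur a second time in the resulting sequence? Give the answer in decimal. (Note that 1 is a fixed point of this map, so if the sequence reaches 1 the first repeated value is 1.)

13139

252 → 2⁴ + 5⁴ + 2⁴ = 16 + 625 + 16 = 657
657 → 6⁴ + 5⁴ + 7⁴ = 1296 + 625 + 2401 = 4322
4322 → 4⁴ + 3⁴ + 2⁴ + 2⁴ = 256 + 81 + 16 + 16 = 369
369 → 3⁴ + 6⁴ + 9⁴ = 81 + 1296 + 6561 = 7938
7938 → 7⁴ + 9⁴ + 3⁴ + 8⁴ = 2401 + 6561 + 81 + 4096 = 13139
13139 → 1⁴ + 3⁴ + 1⁴ + 3⁴ + 9⁴ = 1 + 81 + 1 + 81 + 6561 = 6725
6725 → 6⁴ + 7⁴ + 2⁴ + 5⁴ = 1296 + 2401 + 16 + 625 = 4338
4338 → 4⁴ + 3⁴ + 3⁴ + 8⁴ = 256 + 81 + 81 + 4096 = 4514
4514 → 4⁴ + 5⁴ + 1⁴ + 4⁴ = 256 + 625 + 1 + 256 = 1138
1138 → 1⁴ + 1⁴ + 3⁴ + 8⁴ = 1 + 1 + 81 + 4096 = 4179
4179 → 4⁴ + 1⁴ + 7⁴ + 9⁴ = 256 + 1 + 2401 + 6561 = 9219
9219 → 9⁴ + 2⁴ + 1⁴ + 9⁴ = 6561 + 16 + 1 + 6561 = 13139  — 13139 already appeared earlier.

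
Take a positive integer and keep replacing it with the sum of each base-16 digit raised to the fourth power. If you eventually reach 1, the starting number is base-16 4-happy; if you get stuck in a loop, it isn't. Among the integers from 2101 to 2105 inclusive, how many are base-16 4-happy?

2

2101: 2101 → 4802 → 20769 → 643 → 4193 → 1298 → 642 → 4128 → 17 → 2 → 16 → 1  (reaches 1)
2102: 2102 → 5473 → 1923 → 6578 → 21219 → 39138 → 49089 → 86003 → 101588 → 53650 → 35139 → 10994 → 60657 → 109778 → 59314 → 55474 → 47314 → 47314  (repeats 47314)
2103: 2103 → 6578 → 21219 → 39138 → 49089 → 86003 → 101588 → 53650 → 35139 → 10994 → 60657 → 109778 → 59314 → 55474 → 47314 → 47314  (repeats 47314)
2104: 2104 → 8273 → 642 → 4128 → 17 → 2 → 16 → 1  (reaches 1)
2105: 2105 → 10738 → 57218 → 83298 → 2194 → 10673 → 21219 → 39138 → 49089 → 86003 → 101588 → 53650 → 35139 → 10994 → 60657 → 109778 → 59314 → 55474 → 47314 → 47314  (repeats 47314)
base-16 4-happy: 2101, 2104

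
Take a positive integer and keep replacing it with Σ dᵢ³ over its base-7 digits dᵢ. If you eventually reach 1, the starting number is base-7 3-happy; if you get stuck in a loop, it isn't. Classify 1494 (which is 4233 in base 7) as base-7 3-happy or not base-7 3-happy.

not base-7 3-happy

1494 = (4,2,3,3)_7 → 4³ + 2³ + 3³ + 3³ = 126
126 = (2,4,0)_7 → 2³ + 4³ + 0³ = 72
72 = (1,3,2)_7 → 1³ + 3³ + 2³ = 36
36 = (5,1)_7 → 5³ + 1³ = 126  — 126 already seen; the sequence cycles without reaching 1.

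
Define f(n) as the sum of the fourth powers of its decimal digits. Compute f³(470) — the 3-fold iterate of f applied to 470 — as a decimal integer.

470 → 2657
2657 → 4338
4338 → 4514

4514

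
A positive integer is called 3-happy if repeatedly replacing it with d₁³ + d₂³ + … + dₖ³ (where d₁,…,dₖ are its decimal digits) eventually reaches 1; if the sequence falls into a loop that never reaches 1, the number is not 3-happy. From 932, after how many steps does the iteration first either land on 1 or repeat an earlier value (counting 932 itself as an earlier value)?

9

932 → 9³ + 3³ + 2³ = 764
764 → 7³ + 6³ + 4³ = 623
623 → 6³ + 2³ + 3³ = 251
251 → 2³ + 5³ + 1³ = 134
134 → 1³ + 3³ + 4³ = 92
92 → 9³ + 2³ = 737
737 → 7³ + 3³ + 7³ = 713
713 → 7³ + 1³ + 3³ = 371
371 → 3³ + 7³ + 1³ = 371  — 371 repeats.
That took 9 steps.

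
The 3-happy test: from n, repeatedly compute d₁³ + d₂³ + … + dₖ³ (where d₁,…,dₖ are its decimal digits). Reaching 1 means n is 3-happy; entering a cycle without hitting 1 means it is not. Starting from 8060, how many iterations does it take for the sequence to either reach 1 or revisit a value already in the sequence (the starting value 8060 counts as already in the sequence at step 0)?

12

8060 → 8³ + 0³ + 6³ + 0³ = 512 + 0 + 216 + 0 = 728
728 → 7³ + 2³ + 8³ = 343 + 8 + 512 = 863
863 → 8³ + 6³ + 3³ = 512 + 216 + 27 = 755
755 → 7³ + 5³ + 5³ = 343 + 125 + 125 = 593
593 → 5³ + 9³ + 3³ = 125 + 729 + 27 = 881
881 → 8³ + 8³ + 1³ = 512 + 512 + 1 = 1025
1025 → 1³ + 0³ + 2³ + 5³ = 1 + 0 + 8 + 125 = 134
134 → 1³ + 3³ + 4³ = 1 + 27 + 64 = 92
92 → 9³ + 2³ = 729 + 8 = 737
737 → 7³ + 3³ + 7³ = 343 + 27 + 343 = 713
713 → 7³ + 1³ + 3³ = 343 + 1 + 27 = 371
371 → 3³ + 7³ + 1³ = 27 + 343 + 1 = 371  — 371 repeats.
That took 12 steps.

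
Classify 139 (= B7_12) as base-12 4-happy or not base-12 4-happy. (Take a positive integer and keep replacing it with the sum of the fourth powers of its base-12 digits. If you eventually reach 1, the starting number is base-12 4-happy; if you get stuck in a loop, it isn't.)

139 = (11,7)_12 → 11⁴ + 7⁴ = 17042
17042 = (9,10,4,2)_12 → 9⁴ + 10⁴ + 4⁴ + 2⁴ = 16833
16833 = (9,8,10,9)_12 → 9⁴ + 8⁴ + 10⁴ + 9⁴ = 27218
27218 = (1,3,9,0,2)_12 → 1⁴ + 3⁴ + 9⁴ + 0⁴ + 2⁴ = 6659
6659 = (3,10,2,11)_12 → 3⁴ + 10⁴ + 2⁴ + 11⁴ = 24738
24738 = (1,2,3,9,6)_12 → 1⁴ + 2⁴ + 3⁴ + 9⁴ + 6⁴ = 7955
7955 = (4,7,2,11)_12 → 4⁴ + 7⁴ + 2⁴ + 11⁴ = 17314
17314 = (10,0,2,10)_12 → 10⁴ + 0⁴ + 2⁴ + 10⁴ = 20016
20016 = (11,7,0,0)_12 → 11⁴ + 7⁴ + 0⁴ + 0⁴ = 17042  — 17042 already seen; the sequence cycles without reaching 1.

not base-12 4-happy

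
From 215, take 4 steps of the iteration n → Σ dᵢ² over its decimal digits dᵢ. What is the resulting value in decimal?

65

215 → 2² + 1² + 5² = 30
30 → 3² + 0² = 9
9 → 9² = 81
81 → 8² + 1² = 65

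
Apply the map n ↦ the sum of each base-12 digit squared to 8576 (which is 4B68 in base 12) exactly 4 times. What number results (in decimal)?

8576 = (4,11,6,8)_12 → 237
237 = (1,7,9)_12 → 131
131 = (10,11)_12 → 221
221 = (1,6,5)_12 → 62

62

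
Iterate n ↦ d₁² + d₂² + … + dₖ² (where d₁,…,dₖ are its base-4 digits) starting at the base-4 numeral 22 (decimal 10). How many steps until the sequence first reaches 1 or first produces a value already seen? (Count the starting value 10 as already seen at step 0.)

3

10 = (2,2)_4 → 2² + 2² = 8
8 = (2,0)_4 → 2² + 0² = 4
4 = (1,0)_4 → 1² + 0² = 1  — reached 1.
That took 3 steps.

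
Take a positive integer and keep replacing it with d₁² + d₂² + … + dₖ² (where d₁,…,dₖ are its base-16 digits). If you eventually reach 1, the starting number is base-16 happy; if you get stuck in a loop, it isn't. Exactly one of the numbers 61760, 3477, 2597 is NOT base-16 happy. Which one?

61760

61760: 61760 → 242 → 229 → 221 → 338 → 30 → 197 → 169 → 181 → 146 → 85 → 50 → 13 → 169  — repeats 169 (not base-16 happy)
3477: 3477 → 275 → 11 → 121 → 130 → 68 → 32 → 4 → 16 → 1  — reaches 1 (base-16 happy)
2597: 2597 → 129 → 65 → 17 → 2 → 4 → 16 → 1  — reaches 1 (base-16 happy)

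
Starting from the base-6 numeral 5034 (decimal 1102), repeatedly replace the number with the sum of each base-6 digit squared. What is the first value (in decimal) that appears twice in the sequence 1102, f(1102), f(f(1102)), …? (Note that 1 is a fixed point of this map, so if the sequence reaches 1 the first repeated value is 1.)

1102 = (5,0,3,4)_6 → 5² + 0² + 3² + 4² = 50
50 = (1,2,2)_6 → 1² + 2² + 2² = 9
9 = (1,3)_6 → 1² + 3² = 10
10 = (1,4)_6 → 1² + 4² = 17
17 = (2,5)_6 → 2² + 5² = 29
29 = (4,5)_6 → 4² + 5² = 41
41 = (1,0,5)_6 → 1² + 0² + 5² = 26
26 = (4,2)_6 → 4² + 2² = 20
20 = (3,2)_6 → 3² + 2² = 13
13 = (2,1)_6 → 2² + 1² = 5
5 = (5)_6 → 5² = 25
25 = (4,1)_6 → 4² + 1² = 17  — 17 already appeared earlier.

17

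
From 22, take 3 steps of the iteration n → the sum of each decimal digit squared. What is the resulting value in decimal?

52

22 → 2² + 2² = 4 + 4 = 8
8 → 8² = 64
64 → 6² + 4² = 36 + 16 = 52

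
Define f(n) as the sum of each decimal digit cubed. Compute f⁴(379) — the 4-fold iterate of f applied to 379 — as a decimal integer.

1459

379 → 3³ + 7³ + 9³ = 1099
1099 → 1³ + 0³ + 9³ + 9³ = 1459
1459 → 1³ + 4³ + 5³ + 9³ = 919
919 → 9³ + 1³ + 9³ = 1459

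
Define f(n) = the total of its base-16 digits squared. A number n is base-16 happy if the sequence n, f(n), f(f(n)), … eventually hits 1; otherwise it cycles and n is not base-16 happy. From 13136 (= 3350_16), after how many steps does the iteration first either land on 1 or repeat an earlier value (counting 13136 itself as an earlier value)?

13136 = (3,3,5,0)_16 → 3² + 3² + 5² + 0² = 9 + 9 + 25 + 0 = 43
43 = (2,11)_16 → 2² + 11² = 4 + 121 = 125
125 = (7,13)_16 → 7² + 13² = 49 + 169 = 218
218 = (13,10)_16 → 13² + 10² = 169 + 100 = 269
269 = (1,0,13)_16 → 1² + 0² + 13² = 1 + 0 + 169 = 170
170 = (10,10)_16 → 10² + 10² = 100 + 100 = 200
200 = (12,8)_16 → 12² + 8² = 144 + 64 = 208
208 = (13,0)_16 → 13² + 0² = 169 + 0 = 169
169 = (10,9)_16 → 10² + 9² = 100 + 81 = 181
181 = (11,5)_16 → 11² + 5² = 121 + 25 = 146
146 = (9,2)_16 → 9² + 2² = 81 + 4 = 85
85 = (5,5)_16 → 5² + 5² = 25 + 25 = 50
50 = (3,2)_16 → 3² + 2² = 9 + 4 = 13
13 = (13)_16 → 13² = 169  — 169 repeats.
That took 14 steps.

14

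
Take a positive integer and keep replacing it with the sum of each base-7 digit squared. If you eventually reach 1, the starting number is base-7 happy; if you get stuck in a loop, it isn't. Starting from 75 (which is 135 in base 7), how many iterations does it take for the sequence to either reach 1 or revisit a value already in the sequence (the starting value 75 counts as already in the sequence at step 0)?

75 = (1,3,5)_7 → 1² + 3² + 5² = 35
35 = (5,0)_7 → 5² + 0² = 25
25 = (3,4)_7 → 3² + 4² = 25  — 25 repeats.
That took 3 steps.

3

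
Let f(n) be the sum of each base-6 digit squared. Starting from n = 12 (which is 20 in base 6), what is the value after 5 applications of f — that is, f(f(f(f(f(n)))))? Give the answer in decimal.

5

12 = (2,0)_6 → 2² + 0² = 4
4 = (4)_6 → 4² = 16
16 = (2,4)_6 → 2² + 4² = 20
20 = (3,2)_6 → 3² + 2² = 13
13 = (2,1)_6 → 2² + 1² = 5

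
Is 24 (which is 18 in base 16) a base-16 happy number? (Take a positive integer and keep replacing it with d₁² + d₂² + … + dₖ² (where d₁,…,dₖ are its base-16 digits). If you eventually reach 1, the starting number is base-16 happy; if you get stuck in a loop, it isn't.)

base-16 happy

24 = (1,8)_16 → 1² + 8² = 1 + 64 = 65
65 = (4,1)_16 → 4² + 1² = 16 + 1 = 17
17 = (1,1)_16 → 1² + 1² = 1 + 1 = 2
2 = (2)_16 → 2² = 4
4 = (4)_16 → 4² = 16
16 = (1,0)_16 → 1² + 0² = 1 + 0 = 1  — reached 1.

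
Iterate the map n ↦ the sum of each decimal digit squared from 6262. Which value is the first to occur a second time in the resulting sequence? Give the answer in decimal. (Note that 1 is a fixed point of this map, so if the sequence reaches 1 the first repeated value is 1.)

6262 → 6² + 2² + 6² + 2² = 36 + 4 + 36 + 4 = 80
80 → 8² + 0² = 64 + 0 = 64
64 → 6² + 4² = 36 + 16 = 52
52 → 5² + 2² = 25 + 4 = 29
29 → 2² + 9² = 4 + 81 = 85
85 → 8² + 5² = 64 + 25 = 89
89 → 8² + 9² = 64 + 81 = 145
145 → 1² + 4² + 5² = 1 + 16 + 25 = 42
42 → 4² + 2² = 16 + 4 = 20
20 → 2² + 0² = 4 + 0 = 4
4 → 4² = 16
16 → 1² + 6² = 1 + 36 = 37
37 → 3² + 7² = 9 + 49 = 58
58 → 5² + 8² = 25 + 64 = 89  — 89 already appeared earlier.

89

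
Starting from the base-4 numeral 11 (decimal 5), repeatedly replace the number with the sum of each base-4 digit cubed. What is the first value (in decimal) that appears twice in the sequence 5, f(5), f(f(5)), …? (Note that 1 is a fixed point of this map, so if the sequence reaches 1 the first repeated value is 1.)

5 = (1,1)_4 → 1³ + 1³ = 1 + 1 = 2
2 = (2)_4 → 2³ = 8
8 = (2,0)_4 → 2³ + 0³ = 8 + 0 = 8  — 8 already appeared earlier.

8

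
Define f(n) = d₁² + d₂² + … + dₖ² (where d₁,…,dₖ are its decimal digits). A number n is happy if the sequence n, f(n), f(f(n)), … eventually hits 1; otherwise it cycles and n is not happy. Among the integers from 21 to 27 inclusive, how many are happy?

1

21: 21 → 5 → 25 → 29 → 85 → 89 → 145 → 42 → 20 → 4 → 16 → 37 → 58 → 89  (repeats 89)
22: 22 → 8 → 64 → 52 → 29 → 85 → 89 → 145 → 42 → 20 → 4 → 16 → 37 → 58 → 89  (repeats 89)
23: 23 → 13 → 10 → 1  (reaches 1)
24: 24 → 20 → 4 → 16 → 37 → 58 → 89 → 145 → 42 → 20  (repeats 20)
25: 25 → 29 → 85 → 89 → 145 → 42 → 20 → 4 → 16 → 37 → 58 → 89  (repeats 89)
26: 26 → 40 → 16 → 37 → 58 → 89 → 145 → 42 → 20 → 4 → 16  (repeats 16)
27: 27 → 53 → 34 → 25 → 29 → 85 → 89 → 145 → 42 → 20 → 4 → 16 → 37 → 58 → 89  (repeats 89)
happy: 23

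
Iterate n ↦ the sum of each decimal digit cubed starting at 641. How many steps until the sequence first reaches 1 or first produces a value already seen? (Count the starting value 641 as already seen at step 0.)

8

641 → 6³ + 4³ + 1³ = 281
281 → 2³ + 8³ + 1³ = 521
521 → 5³ + 2³ + 1³ = 134
134 → 1³ + 3³ + 4³ = 92
92 → 9³ + 2³ = 737
737 → 7³ + 3³ + 7³ = 713
713 → 7³ + 1³ + 3³ = 371
371 → 3³ + 7³ + 1³ = 371  — 371 repeats.
That took 8 steps.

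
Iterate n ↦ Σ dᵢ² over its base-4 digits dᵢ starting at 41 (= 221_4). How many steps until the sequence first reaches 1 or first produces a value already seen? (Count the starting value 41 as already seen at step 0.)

41 = (2,2,1)_4 → 2² + 2² + 1² = 9
9 = (2,1)_4 → 2² + 1² = 5
5 = (1,1)_4 → 1² + 1² = 2
2 = (2)_4 → 2² = 4
4 = (1,0)_4 → 1² + 0² = 1  — reached 1.
That took 5 steps.

5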